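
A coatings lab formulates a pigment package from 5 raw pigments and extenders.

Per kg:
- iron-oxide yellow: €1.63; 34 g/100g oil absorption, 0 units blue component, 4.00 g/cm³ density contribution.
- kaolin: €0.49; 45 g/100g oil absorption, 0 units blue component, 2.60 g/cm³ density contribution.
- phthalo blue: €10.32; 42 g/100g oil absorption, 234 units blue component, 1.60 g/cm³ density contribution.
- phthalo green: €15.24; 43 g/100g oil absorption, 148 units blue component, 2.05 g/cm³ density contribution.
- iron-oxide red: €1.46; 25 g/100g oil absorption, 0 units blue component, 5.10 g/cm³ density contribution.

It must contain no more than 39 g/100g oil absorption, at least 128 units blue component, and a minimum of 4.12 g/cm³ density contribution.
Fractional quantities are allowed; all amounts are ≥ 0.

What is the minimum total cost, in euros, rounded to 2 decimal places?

€6.57

Let x1 = kg of iron-oxide yellow, x2 = kg of kaolin, x3 = kg of phthalo blue, x4 = kg of phthalo green, x5 = kg of iron-oxide red.
Minimize 1.63x1 + 0.49x2 + 10.32x3 + 15.24x4 + 1.46x5 subject to:
  34x1 + 45x2 + 42x3 + 43x4 + 25x5 ≤ 39   (oil absorption)
  234x3 + 148x4 ≥ 128   (blue component)
  4x1 + 2.6x2 + 1.6x3 + 2.05x4 + 5.1x5 ≥ 4.12   (density contribution)
  x1, x2, x3, x4, x5 ≥ 0.
The cheapest feasible vertex uses only kaolin, phthalo blue, iron-oxide red; iron-oxide yellow, phthalo green are not used. There the oil absorption, blue component, density contribution constraints are tight.
Optimal quantities: kaolin = 0.003715 kg, phthalo blue = 0.547 kg, iron-oxide red = 0.6343 kg.
Total cost: 0.49·0.003715 + 10.32·0.547 + 1.46·0.6343 = 6.5729.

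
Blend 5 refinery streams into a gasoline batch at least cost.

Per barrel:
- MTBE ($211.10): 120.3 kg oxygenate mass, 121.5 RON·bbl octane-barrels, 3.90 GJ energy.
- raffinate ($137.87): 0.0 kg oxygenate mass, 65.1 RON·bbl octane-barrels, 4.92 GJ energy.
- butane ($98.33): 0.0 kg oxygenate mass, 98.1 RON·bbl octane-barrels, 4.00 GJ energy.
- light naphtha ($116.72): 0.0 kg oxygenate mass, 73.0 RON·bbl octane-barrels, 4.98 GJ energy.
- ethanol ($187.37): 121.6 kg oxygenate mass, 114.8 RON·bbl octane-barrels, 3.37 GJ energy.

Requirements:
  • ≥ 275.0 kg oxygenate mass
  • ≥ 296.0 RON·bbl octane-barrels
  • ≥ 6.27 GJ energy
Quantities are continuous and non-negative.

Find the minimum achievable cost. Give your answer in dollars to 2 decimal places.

Set it up as a linear program. Let x1 = barrels of MTBE, x2 = barrels of raffinate, x3 = barrels of butane, x4 = barrels of light naphtha, x5 = barrels of ethanol.
Minimize 211.1x1 + 137.87x2 + 98.33x3 + 116.72x4 + 187.37x5 with:
  120.3x1 + 121.6x5 ≥ 275   (oxygenate mass)
  121.5x1 + 65.1x2 + 98.1x3 + 73x4 + 114.8x5 ≥ 296   (octane-barrels)
  3.9x1 + 4.92x2 + 4x3 + 4.98x4 + 3.37x5 ≥ 6.27   (energy)
  x1, x2, x3, x4, x5 ≥ 0.
The optimal basis is {butane, ethanol}; MTBE, raffinate, light naphtha drop out. Binding constraints: oxygenate mass and octane-barrels.
So butane = 0.37083 barrels, ethanol = 2.2615 barrels.
Objective = 98.33·0.37083 + 187.37·2.2615 = 460.2010.

$460.20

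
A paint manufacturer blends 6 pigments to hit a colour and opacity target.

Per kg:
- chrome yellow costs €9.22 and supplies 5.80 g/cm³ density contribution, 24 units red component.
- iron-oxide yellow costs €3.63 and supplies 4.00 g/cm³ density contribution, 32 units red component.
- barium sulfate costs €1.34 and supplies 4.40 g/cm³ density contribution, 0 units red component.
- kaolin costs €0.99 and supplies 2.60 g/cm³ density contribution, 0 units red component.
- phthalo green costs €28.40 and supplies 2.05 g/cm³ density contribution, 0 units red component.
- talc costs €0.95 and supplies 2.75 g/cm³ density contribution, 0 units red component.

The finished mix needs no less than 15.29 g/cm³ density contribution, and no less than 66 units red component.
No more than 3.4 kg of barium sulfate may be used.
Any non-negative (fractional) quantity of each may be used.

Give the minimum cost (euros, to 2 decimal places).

This is a linear program. Let x1 = kg of chrome yellow, x2 = kg of iron-oxide yellow, x3 = kg of barium sulfate, x4 = kg of kaolin, x5 = kg of phthalo green, x6 = kg of talc.
Minimise 9.22x1 + 3.63x2 + 1.34x3 + 0.99x4 + 28.4x5 + 0.95x6 with:
  5.8x1 + 4x2 + 4.4x3 + 2.6x4 + 2.05x5 + 2.75x6 ≥ 15.29   (density contribution)
  24x1 + 32x2 ≥ 66   (red component)
  x3 ≤ 3.4
  x1, x2, x3, x4, x5, x6 ≥ 0.
At the optimum only iron-oxide yellow, barium sulfate are positive (chrome yellow, kaolin, phthalo green, talc = 0). Binding constraints: density contribution and red component.
That vertex is x2 = 2.062, x3 = 1.6.
Hence cost = 3.63·2.062 + 1.34·1.6 = €9.6291.

€9.63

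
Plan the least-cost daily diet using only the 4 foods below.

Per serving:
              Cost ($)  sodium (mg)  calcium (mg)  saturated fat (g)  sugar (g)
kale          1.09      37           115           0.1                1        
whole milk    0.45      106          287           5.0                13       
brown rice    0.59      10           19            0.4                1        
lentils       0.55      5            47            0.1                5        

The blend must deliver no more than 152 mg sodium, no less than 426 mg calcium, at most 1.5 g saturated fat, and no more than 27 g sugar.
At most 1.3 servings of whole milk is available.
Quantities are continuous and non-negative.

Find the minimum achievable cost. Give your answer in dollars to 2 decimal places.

$3.50

This is a linear program. Let x1 = servings of kale, x2 = servings of whole milk, x3 = servings of brown rice, x4 = servings of lentils.
Minimise 1.09x1 + 0.45x2 + 0.59x3 + 0.55x4 with:
  37x1 + 106x2 + 10x3 + 5x4 ≤ 152   (sodium)
  115x1 + 287x2 + 19x3 + 47x4 ≥ 426   (calcium)
  0.1x1 + 5x2 + 0.4x3 + 0.1x4 ≤ 1.5   (saturated fat)
  1x1 + 13x2 + 1x3 + 5x4 ≤ 27   (sugar)
  x2 ≤ 1.3
  x1, x2, x3, x4 ≥ 0.
The minimum-cost mix takes nothing from brown rice, lentils — only kale, whole milk. Binding constraints: calcium and saturated fat.
Solving gives x1 = 3.111, x2 = 0.2378.
Total cost: 1.09·3.111 + 0.45·0.2378 = 3.4980.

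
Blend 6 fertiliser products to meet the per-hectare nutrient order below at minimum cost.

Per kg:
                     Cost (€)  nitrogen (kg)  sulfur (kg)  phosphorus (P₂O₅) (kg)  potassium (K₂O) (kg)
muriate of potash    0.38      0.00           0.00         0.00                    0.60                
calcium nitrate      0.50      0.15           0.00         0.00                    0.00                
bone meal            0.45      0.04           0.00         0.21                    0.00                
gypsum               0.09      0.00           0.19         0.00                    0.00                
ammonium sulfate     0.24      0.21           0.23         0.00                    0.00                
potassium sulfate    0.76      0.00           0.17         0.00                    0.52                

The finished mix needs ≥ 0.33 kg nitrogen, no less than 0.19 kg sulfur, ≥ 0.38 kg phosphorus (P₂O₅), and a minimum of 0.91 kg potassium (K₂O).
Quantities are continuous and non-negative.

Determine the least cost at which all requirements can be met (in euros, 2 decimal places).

Let x1 = kg of muriate of potash, x2 = kg of calcium nitrate, x3 = kg of bone meal, x4 = kg of gypsum, x5 = kg of ammonium sulfate, x6 = kg of potassium sulfate.
Minimise 0.38x1 + 0.5x2 + 0.45x3 + 0.09x4 + 0.24x5 + 0.76x6 with:
  0.15x2 + 0.04x3 + 0.21x5 ≥ 0.33   (nitrogen)
  0.19x4 + 0.23x5 + 0.17x6 ≥ 0.19   (sulfur)
  0.21x3 ≥ 0.38   (phosphorus (P₂O₅))
  0.6x1 + 0.52x6 ≥ 0.91   (potassium (K₂O))
  x1, x2, x3, x4, x5, x6 ≥ 0.
At the optimum only muriate of potash, bone meal, ammonium sulfate are positive (calcium nitrate, gypsum, potassium sulfate = 0). Binding constraints: nitrogen, phosphorus (P₂O₅), potassium (K₂O).
So muriate of potash = 1.517 kg, bone meal = 1.81 kg, ammonium sulfate = 1.227 kg.
Hence cost = 0.38·1.517 + 0.45·1.81 + 0.24·1.227 = €1.6854.

€1.69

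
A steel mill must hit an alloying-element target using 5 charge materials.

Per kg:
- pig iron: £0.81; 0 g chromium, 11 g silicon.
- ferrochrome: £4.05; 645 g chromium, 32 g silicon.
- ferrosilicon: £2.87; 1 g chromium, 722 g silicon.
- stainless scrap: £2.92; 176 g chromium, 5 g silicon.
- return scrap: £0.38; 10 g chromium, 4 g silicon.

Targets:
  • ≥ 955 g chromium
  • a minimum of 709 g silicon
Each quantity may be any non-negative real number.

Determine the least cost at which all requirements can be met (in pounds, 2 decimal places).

£8.62

Treat it as an LP. Let x1 = kg of pig iron, x2 = kg of ferrochrome, x3 = kg of ferrosilicon, x4 = kg of stainless scrap, x5 = kg of return scrap.
Minimise 0.81x1 + 4.05x2 + 2.87x3 + 2.92x4 + 0.38x5 s.t.:
  645x2 + 1x3 + 176x4 + 10x5 ≥ 955   (chromium)
  11x1 + 32x2 + 722x3 + 5x4 + 4x5 ≥ 709   (silicon)
  x1, x2, x3, x4, x5 ≥ 0.
At the optimum only ferrochrome, ferrosilicon are positive (pig iron, stainless scrap, return scrap = 0). Binding constraints: chromium and silicon.
Optimal quantities: ferrochrome = 1.479 kg, ferrosilicon = 0.9164 kg.
Total cost: 4.05·1.479 + 2.87·0.9164 = 8.6200.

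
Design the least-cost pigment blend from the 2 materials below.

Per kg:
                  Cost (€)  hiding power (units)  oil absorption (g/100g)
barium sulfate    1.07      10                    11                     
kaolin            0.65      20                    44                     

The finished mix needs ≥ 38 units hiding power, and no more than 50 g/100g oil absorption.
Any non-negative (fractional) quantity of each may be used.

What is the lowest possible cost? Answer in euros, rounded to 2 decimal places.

Treat it as an LP. Let x1 = kg of barium sulfate, x2 = kg of kaolin.
Minimize 1.07x1 + 0.65x2 with:
  10x1 + 20x2 ≥ 38   (hiding power)
  11x1 + 44x2 ≤ 50   (oil absorption)
  x1, x2 ≥ 0.
Both inputs are positive at the optimum. Binding constraints: hiding power and oil absorption.
Solving gives x1 = 3.055, x2 = 0.3727.
Hence cost = 1.07·3.055 + 0.65·0.3727 = €3.5111.

€3.51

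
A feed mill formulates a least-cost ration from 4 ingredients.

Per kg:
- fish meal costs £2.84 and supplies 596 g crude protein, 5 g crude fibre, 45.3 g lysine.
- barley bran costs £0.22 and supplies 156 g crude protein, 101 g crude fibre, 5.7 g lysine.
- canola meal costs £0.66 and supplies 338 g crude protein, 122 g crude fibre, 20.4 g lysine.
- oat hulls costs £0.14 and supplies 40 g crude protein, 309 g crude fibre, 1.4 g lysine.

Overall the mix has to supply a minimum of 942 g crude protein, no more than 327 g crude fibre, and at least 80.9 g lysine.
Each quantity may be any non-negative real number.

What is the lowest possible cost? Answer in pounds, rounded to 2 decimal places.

Let x1 = kg of fish meal, x2 = kg of barley bran, x3 = kg of canola meal, x4 = kg of oat hulls.
min 2.84x1 + 0.22x2 + 0.66x3 + 0.14x4 s.t.:
  596x1 + 156x2 + 338x3 + 40x4 ≥ 942   (crude protein)
  5x1 + 101x2 + 122x3 + 309x4 ≤ 327   (crude fibre)
  45.3x1 + 5.7x2 + 20.4x3 + 1.4x4 ≥ 80.9   (lysine)
  x1, x2, x3, x4 ≥ 0.
The cheapest feasible vertex uses only fish meal, canola meal; barley bran, oat hulls are not used. The crude fibre and lysine requirements are met with equality.
So fish meal = 0.5897 kg, canola meal = 2.656 kg.
Hence cost = 2.84·0.5897 + 0.66·2.656 = £3.4277.

£3.43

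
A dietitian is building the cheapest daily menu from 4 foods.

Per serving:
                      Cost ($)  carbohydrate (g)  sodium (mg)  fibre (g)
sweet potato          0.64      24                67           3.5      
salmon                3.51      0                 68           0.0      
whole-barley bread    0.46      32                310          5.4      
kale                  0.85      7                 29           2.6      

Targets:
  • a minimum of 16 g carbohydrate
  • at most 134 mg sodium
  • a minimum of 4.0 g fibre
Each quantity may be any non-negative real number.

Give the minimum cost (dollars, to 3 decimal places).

$0.585

Let x1 = servings of sweet potato, x2 = servings of salmon, x3 = servings of whole-barley bread, x4 = servings of kale.
min 0.64x1 + 3.51x2 + 0.46x3 + 0.85x4 subject to:
  24x1 + 32x3 + 7x4 ≥ 16   (carbohydrate)
  67x1 + 68x2 + 310x3 + 29x4 ≤ 134   (sodium)
  3.5x1 + 5.4x3 + 2.6x4 ≥ 4   (fibre)
  x1, x2, x3, x4 ≥ 0.
The minimum-cost mix takes nothing from salmon, kale — only sweet potato, whole-barley bread. The sodium and fibre requirements are met with equality.
Solving gives x1 = 0.714, x3 = 0.2779.
Hence cost = 0.64·0.714 + 0.46·0.2779 = $0.58479.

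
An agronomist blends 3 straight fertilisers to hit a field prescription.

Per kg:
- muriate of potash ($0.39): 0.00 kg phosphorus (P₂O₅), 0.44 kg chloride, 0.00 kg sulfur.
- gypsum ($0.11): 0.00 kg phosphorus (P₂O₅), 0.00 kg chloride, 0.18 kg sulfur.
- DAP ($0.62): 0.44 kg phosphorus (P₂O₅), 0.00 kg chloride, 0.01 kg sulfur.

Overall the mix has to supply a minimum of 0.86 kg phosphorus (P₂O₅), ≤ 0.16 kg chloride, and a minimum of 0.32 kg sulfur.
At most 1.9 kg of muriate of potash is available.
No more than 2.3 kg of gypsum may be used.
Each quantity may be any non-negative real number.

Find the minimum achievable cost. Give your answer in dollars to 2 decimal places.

This is a linear program. Let x1 = kg of muriate of potash, x2 = kg of gypsum, x3 = kg of DAP.
Minimise 0.39x1 + 0.11x2 + 0.62x3 s.t.:
  0.44x3 ≥ 0.86   (phosphorus (P₂O₅))
  0.44x1 ≤ 0.16   (chloride)
  0.18x2 + 0.01x3 ≥ 0.32   (sulfur)
  x1 ≤ 1.9
  x2 ≤ 2.3
  x1, x2, x3 ≥ 0.
At the optimum only gypsum, DAP are positive (muriate of potash = 0). There the phosphorus (P₂O₅) and sulfur constraints are tight.
So gypsum = 1.669 kg, DAP = 1.955 kg.
Hence cost = 0.11·1.669 + 0.62·1.955 = $1.3957.

$1.40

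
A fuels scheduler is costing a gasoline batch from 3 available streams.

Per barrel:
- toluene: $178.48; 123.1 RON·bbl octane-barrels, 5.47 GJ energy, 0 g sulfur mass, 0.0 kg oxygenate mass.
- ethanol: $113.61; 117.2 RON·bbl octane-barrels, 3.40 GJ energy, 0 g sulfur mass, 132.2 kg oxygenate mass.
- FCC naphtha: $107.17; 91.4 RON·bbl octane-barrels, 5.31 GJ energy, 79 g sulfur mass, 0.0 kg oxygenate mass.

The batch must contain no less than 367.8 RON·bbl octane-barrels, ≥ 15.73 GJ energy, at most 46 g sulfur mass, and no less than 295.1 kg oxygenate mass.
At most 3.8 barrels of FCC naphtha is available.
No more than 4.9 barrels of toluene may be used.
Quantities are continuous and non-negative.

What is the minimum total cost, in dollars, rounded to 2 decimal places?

$480.73

Let x1 = barrels of toluene, x2 = barrels of ethanol, x3 = barrels of FCC naphtha.
Minimise 178.48x1 + 113.61x2 + 107.17x3 subject to:
  123.1x1 + 117.2x2 + 91.4x3 ≥ 367.8   (octane-barrels)
  5.47x1 + 3.4x2 + 5.31x3 ≥ 15.73   (energy)
  79x3 ≤ 46   (sulfur mass)
  132.2x2 ≥ 295.1   (oxygenate mass)
  x3 ≤ 3.8
  x1 ≤ 4.9
  x1, x2, x3 ≥ 0.
All 3 inputs are positive at the optimum. Binding constraints: energy, sulfur mass, oxygenate mass.
Solving gives x1 = 0.92295, x2 = 2.2322, x3 = 0.58228.
Objective = 178.48·0.92295 + 113.61·2.2322 + 107.17·0.58228 = 480.7313.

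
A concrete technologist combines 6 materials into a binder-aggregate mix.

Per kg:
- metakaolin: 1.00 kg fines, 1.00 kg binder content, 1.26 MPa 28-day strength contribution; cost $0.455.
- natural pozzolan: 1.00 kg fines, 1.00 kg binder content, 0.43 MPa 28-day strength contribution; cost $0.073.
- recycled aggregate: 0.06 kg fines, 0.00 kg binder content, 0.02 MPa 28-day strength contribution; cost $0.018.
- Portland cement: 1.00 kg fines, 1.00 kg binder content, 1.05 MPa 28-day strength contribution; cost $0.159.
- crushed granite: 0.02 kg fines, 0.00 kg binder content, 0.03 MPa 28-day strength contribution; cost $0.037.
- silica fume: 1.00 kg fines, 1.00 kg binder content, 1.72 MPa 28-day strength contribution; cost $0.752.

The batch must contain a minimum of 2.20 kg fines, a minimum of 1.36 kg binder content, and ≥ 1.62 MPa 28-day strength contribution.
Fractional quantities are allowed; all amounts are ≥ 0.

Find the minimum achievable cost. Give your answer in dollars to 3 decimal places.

Let x1 = kg of metakaolin, x2 = kg of natural pozzolan, x3 = kg of recycled aggregate, x4 = kg of Portland cement, x5 = kg of crushed granite, x6 = kg of silica fume.
Minimize 0.455x1 + 0.073x2 + 0.018x3 + 0.159x4 + 0.037x5 + 0.752x6 subject to:
  1x1 + 1x2 + 0.06x3 + 1x4 + 0.02x5 + 1x6 ≥ 2.2   (fines)
  1x1 + 1x2 + 1x4 + 1x6 ≥ 1.36   (binder content)
  1.26x1 + 0.43x2 + 0.02x3 + 1.05x4 + 0.03x5 + 1.72x6 ≥ 1.62   (28-day strength contribution)
  x1, x2, x3, x4, x5, x6 ≥ 0.
The cheapest feasible vertex uses only natural pozzolan, Portland cement; metakaolin, recycled aggregate, crushed granite, silica fume are not used. There the fines and 28-day strength contribution constraints are tight.
That vertex is x2 = 1.113, x4 = 1.087.
Cost = 0.073·1.113 + 0.159·1.087 = 0.25408.

$0.254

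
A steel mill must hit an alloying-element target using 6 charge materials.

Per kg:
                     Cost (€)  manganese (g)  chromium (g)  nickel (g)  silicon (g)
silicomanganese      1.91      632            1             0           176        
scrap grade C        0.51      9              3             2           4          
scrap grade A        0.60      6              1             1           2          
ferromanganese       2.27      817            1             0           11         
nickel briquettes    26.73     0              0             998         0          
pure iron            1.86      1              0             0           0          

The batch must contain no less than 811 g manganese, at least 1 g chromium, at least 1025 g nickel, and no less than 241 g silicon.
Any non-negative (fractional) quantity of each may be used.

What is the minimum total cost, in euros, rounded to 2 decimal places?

Set it up as a linear program. Let x1 = kg of silicomanganese, x2 = kg of scrap grade C, x3 = kg of scrap grade A, x4 = kg of ferromanganese, x5 = kg of nickel briquettes, x6 = kg of pure iron.
Minimize 1.91x1 + 0.51x2 + 0.6x3 + 2.27x4 + 26.73x5 + 1.86x6 with:
  632x1 + 9x2 + 6x3 + 817x4 + 1x6 ≥ 811   (manganese)
  1x1 + 3x2 + 1x3 + 1x4 ≥ 1   (chromium)
  2x2 + 1x3 + 998x5 ≥ 1025   (nickel)
  176x1 + 4x2 + 2x3 + 11x4 ≥ 241   (silicon)
  x1, x2, x3, x4, x5, x6 ≥ 0.
At the optimum only silicomanganese, nickel briquettes are positive (scrap grade C, scrap grade A, ferromanganese, pure iron = 0). Binding constraints: nickel and silicon.
That vertex is x1 = 1.369, x5 = 1.027.
Hence cost = 1.91·1.369 + 26.73·1.027 = €30.0665.

€30.07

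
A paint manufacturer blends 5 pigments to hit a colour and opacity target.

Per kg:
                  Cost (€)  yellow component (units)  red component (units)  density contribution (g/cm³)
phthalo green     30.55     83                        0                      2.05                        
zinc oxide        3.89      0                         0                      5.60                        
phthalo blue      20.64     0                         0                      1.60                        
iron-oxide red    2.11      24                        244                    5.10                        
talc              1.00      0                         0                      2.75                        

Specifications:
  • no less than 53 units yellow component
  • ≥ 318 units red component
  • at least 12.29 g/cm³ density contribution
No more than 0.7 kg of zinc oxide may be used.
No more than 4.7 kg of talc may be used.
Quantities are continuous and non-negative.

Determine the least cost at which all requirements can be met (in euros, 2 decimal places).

Set it up as a linear program. Let x1 = kg of phthalo green, x2 = kg of zinc oxide, x3 = kg of phthalo blue, x4 = kg of iron-oxide red, x5 = kg of talc.
Minimize 30.55x1 + 3.89x2 + 20.64x3 + 2.11x4 + 1x5 with:
  83x1 + 24x4 ≥ 53   (yellow component)
  244x4 ≥ 318   (red component)
  2.05x1 + 5.6x2 + 1.6x3 + 5.1x4 + 2.75x5 ≥ 12.29   (density contribution)
  x2 ≤ 0.7
  x5 ≤ 4.7
  x1, x2, x3, x4, x5 ≥ 0.
The cheapest feasible vertex uses only iron-oxide red, talc; phthalo green, zinc oxide, phthalo blue are not used. There the yellow component and density contribution constraints are tight.
So iron-oxide red = 2.208 kg, talc = 0.3736 kg.
Total cost: 2.11·2.208 + 1·0.3736 = 5.0325.

€5.03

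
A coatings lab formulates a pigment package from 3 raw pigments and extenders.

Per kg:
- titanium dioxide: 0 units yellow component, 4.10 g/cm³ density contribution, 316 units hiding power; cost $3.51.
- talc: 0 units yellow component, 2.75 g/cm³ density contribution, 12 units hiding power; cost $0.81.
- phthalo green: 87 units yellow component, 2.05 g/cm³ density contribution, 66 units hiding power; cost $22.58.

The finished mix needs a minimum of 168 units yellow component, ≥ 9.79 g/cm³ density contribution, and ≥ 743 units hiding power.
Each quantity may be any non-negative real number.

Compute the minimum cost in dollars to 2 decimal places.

Let x1 = kg of titanium dioxide, x2 = kg of talc, x3 = kg of phthalo green.
min 3.51x1 + 0.81x2 + 22.58x3 with:
  87x3 ≥ 168   (yellow component)
  4.1x1 + 2.75x2 + 2.05x3 ≥ 9.79   (density contribution)
  316x1 + 12x2 + 66x3 ≥ 743   (hiding power)
  x1, x2, x3 ≥ 0.
The optimal basis is {titanium dioxide, phthalo green}; talc drops out. There the yellow component and hiding power constraints are tight.
That vertex is x1 = 1.948, x3 = 1.931.
Objective = 3.51·1.948 + 22.58·1.931 = 50.4395.

$50.44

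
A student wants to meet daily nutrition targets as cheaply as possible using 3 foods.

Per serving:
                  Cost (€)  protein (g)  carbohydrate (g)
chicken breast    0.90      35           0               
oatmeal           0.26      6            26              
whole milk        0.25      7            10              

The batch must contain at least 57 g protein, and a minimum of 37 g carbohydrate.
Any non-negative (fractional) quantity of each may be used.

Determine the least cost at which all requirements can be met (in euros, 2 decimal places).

€1.62

Let x1 = servings of chicken breast, x2 = servings of oatmeal, x3 = servings of whole milk.
min 0.9x1 + 0.26x2 + 0.25x3 s.t.:
  35x1 + 6x2 + 7x3 ≥ 57   (protein)
  26x2 + 10x3 ≥ 37   (carbohydrate)
  x1, x2, x3 ≥ 0.
The optimal basis is {chicken breast, oatmeal}; whole milk drops out. Binding constraints: protein and carbohydrate.
Optimal quantities: chicken breast = 1.385 servings, oatmeal = 1.423 servings.
Objective = 0.9·1.385 + 0.26·1.423 = 1.6165.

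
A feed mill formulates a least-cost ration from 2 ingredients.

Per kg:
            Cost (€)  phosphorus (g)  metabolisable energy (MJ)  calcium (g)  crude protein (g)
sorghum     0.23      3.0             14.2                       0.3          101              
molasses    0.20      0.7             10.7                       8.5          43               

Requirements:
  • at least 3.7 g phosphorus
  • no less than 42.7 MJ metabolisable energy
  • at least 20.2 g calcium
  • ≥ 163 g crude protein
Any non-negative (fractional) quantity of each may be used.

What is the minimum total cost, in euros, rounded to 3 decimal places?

Let x1 = kg of sorghum, x2 = kg of molasses.
min 0.23x1 + 0.2x2 with:
  3x1 + 0.7x2 ≥ 3.7   (phosphorus)
  14.2x1 + 10.7x2 ≥ 42.7   (metabolisable energy)
  0.3x1 + 8.5x2 ≥ 20.2   (calcium)
  101x1 + 43x2 ≥ 163   (crude protein)
  x1, x2 ≥ 0.
Both inputs are positive at the optimum. There the metabolisable energy and calcium constraints are tight.
Optimal quantities: sorghum = 1.25 kg, molasses = 2.332 kg.
Objective = 0.23·1.25 + 0.2·2.332 = 0.75390.

€0.754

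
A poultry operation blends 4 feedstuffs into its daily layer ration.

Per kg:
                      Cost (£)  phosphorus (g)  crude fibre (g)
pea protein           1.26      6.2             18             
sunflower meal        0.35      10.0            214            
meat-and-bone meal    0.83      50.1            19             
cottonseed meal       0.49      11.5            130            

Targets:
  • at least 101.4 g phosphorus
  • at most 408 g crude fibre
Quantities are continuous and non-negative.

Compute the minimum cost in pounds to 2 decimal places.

This is a linear program. Let x1 = kg of pea protein, x2 = kg of sunflower meal, x3 = kg of meat-and-bone meal, x4 = kg of cottonseed meal.
Minimise 1.26x1 + 0.35x2 + 0.83x3 + 0.49x4 with:
  6.2x1 + 10x2 + 50.1x3 + 11.5x4 ≥ 101.4   (phosphorus)
  18x1 + 214x2 + 19x3 + 130x4 ≤ 408   (crude fibre)
  x1, x2, x3, x4 ≥ 0.
The cheapest feasible vertex uses only meat-and-bone meal; pea protein, sunflower meal, cottonseed meal are not used. The phosphorus requirement is met with equality.
That vertex is x3 = 2.024.
Objective = 0.83·2.024 = 1.6799.

£1.68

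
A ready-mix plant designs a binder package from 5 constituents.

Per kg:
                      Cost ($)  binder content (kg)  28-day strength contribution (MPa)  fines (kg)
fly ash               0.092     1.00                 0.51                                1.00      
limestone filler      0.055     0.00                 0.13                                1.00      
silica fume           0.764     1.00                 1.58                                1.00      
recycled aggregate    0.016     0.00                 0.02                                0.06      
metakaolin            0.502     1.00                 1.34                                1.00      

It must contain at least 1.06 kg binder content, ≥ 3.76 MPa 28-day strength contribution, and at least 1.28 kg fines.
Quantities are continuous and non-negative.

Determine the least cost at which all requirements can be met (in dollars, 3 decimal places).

Treat it as an LP. Let x1 = kg of fly ash, x2 = kg of limestone filler, x3 = kg of silica fume, x4 = kg of recycled aggregate, x5 = kg of metakaolin.
Minimise 0.092x1 + 0.055x2 + 0.764x3 + 0.016x4 + 0.502x5 subject to:
  1x1 + 1x3 + 1x5 ≥ 1.06   (binder content)
  0.51x1 + 0.13x2 + 1.58x3 + 0.02x4 + 1.34x5 ≥ 3.76   (28-day strength contribution)
  1x1 + 1x2 + 1x3 + 0.06x4 + 1x5 ≥ 1.28   (fines)
  x1, x2, x3, x4, x5 ≥ 0.
The optimal basis is {fly ash}; limestone filler, silica fume, recycled aggregate, metakaolin drop out. The 28-day strength contribution requirement is met with equality.
Solving gives x1 = 7.373.
Total cost: 0.092·7.373 = 0.67832.

$0.678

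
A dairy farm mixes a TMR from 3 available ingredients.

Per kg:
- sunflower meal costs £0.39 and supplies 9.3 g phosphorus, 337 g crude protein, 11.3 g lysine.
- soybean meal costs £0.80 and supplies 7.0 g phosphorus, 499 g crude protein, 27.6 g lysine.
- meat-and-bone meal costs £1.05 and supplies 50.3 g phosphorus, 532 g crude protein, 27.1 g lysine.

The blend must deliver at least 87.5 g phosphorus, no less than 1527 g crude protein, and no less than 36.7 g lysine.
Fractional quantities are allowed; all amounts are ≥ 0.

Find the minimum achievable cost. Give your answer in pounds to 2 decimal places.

£2.32

This is a linear program. Let x1 = kg of sunflower meal, x2 = kg of soybean meal, x3 = kg of meat-and-bone meal.
min 0.39x1 + 0.8x2 + 1.05x3 with:
  9.3x1 + 7x2 + 50.3x3 ≥ 87.5   (phosphorus)
  337x1 + 499x2 + 532x3 ≥ 1527   (crude protein)
  11.3x1 + 27.6x2 + 27.1x3 ≥ 36.7   (lysine)
  x1, x2, x3 ≥ 0.
The cheapest feasible vertex uses only sunflower meal, meat-and-bone meal; soybean meal is not used. Binding constraints: phosphorus and crude protein.
That vertex is x1 = 2.521, x3 = 1.273.
Objective = 0.39·2.521 + 1.05·1.273 = 2.3198.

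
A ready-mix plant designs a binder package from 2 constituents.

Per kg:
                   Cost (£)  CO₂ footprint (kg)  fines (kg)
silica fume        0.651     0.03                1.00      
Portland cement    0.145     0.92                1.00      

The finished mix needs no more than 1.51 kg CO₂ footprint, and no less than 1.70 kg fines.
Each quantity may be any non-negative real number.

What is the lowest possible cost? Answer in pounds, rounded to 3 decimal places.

Let x1 = kg of silica fume, x2 = kg of Portland cement.
min 0.651x1 + 0.145x2 s.t.:
  0.03x1 + 0.92x2 ≤ 1.51   (CO₂ footprint)
  1x1 + 1x2 ≥ 1.7   (fines)
  x1, x2 ≥ 0.
Both inputs are positive at the optimum. There the CO₂ footprint and fines constraints are tight.
Optimal quantities: silica fume = 0.06067 kg, Portland cement = 1.639 kg.
Cost = 0.651·0.06067 + 0.145·1.639 = 0.27715.

£0.277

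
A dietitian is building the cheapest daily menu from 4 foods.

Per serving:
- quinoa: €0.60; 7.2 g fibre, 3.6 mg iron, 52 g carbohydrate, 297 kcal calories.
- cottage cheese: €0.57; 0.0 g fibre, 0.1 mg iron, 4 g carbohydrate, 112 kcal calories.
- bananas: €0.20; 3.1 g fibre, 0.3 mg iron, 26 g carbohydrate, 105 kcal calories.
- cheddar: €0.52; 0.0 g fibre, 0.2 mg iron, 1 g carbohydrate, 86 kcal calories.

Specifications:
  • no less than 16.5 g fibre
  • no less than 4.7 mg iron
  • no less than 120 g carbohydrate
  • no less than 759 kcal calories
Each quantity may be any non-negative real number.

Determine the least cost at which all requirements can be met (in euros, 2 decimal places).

Let x1 = servings of quinoa, x2 = servings of cottage cheese, x3 = servings of bananas, x4 = servings of cheddar.
min 0.6x1 + 0.57x2 + 0.2x3 + 0.52x4 subject to:
  7.2x1 + 3.1x3 ≥ 16.5   (fibre)
  3.6x1 + 0.1x2 + 0.3x3 + 0.2x4 ≥ 4.7   (iron)
  52x1 + 4x2 + 26x3 + 1x4 ≥ 120   (carbohydrate)
  297x1 + 112x2 + 105x3 + 86x4 ≥ 759   (calories)
  x1, x2, x3, x4 ≥ 0.
The cheapest feasible vertex uses only quinoa, bananas; cottage cheese, cheddar are not used. The iron and calories requirements are met with equality.
Solving gives x1 = 0.92, x3 = 4.626.
Objective = 0.6·0.92 + 0.2·4.626 = 1.4772.

€1.48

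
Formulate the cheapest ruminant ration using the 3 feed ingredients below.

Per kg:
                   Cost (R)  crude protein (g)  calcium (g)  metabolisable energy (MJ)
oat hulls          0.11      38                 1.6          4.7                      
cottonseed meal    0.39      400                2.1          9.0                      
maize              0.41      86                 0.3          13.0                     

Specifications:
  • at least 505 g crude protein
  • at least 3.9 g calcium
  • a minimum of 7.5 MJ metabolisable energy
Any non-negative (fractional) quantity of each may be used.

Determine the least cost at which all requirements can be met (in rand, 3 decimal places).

Treat it as an LP. Let x1 = kg of oat hulls, x2 = kg of cottonseed meal, x3 = kg of maize.
min 0.11x1 + 0.39x2 + 0.41x3 s.t.:
  38x1 + 400x2 + 86x3 ≥ 505   (crude protein)
  1.6x1 + 2.1x2 + 0.3x3 ≥ 3.9   (calcium)
  4.7x1 + 9x2 + 13x3 ≥ 7.5   (metabolisable energy)
  x1, x2, x3 ≥ 0.
The cheapest feasible vertex uses only oat hulls, cottonseed meal; maize is not used. Binding constraints: crude protein and calcium.
Optimal quantities: oat hulls = 0.8916 kg, cottonseed meal = 1.178 kg.
Hence cost = 0.11·0.8916 + 0.39·1.178 = R0.557496.

R0.557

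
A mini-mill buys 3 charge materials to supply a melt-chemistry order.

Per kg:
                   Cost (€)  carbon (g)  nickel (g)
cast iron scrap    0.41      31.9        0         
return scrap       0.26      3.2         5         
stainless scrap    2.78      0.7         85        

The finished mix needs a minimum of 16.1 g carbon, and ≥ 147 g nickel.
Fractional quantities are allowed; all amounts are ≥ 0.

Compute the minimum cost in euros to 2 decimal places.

€5.00

Let x1 = kg of cast iron scrap, x2 = kg of return scrap, x3 = kg of stainless scrap.
Minimise 0.41x1 + 0.26x2 + 2.78x3 subject to:
  31.9x1 + 3.2x2 + 0.7x3 ≥ 16.1   (carbon)
  5x2 + 85x3 ≥ 147   (nickel)
  x1, x2, x3 ≥ 0.
The cheapest feasible vertex uses only cast iron scrap, stainless scrap; return scrap is not used. There the carbon and nickel constraints are tight.
That vertex is x1 = 0.4668, x3 = 1.729.
Total cost: 0.41·0.4668 + 2.78·1.729 = 4.9980.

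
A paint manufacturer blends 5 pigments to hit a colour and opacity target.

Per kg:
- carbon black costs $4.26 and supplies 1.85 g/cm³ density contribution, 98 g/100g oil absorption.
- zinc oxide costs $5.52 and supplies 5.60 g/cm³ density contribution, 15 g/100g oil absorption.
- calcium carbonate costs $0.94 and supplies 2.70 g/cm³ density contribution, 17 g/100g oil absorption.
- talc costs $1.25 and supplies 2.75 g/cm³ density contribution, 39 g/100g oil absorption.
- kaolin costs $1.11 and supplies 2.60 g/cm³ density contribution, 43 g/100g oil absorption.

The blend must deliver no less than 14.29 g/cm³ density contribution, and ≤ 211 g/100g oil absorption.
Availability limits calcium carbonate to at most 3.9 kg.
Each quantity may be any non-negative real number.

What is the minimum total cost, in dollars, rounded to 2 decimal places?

$5.27

Let x1 = kg of carbon black, x2 = kg of zinc oxide, x3 = kg of calcium carbonate, x4 = kg of talc, x5 = kg of kaolin.
Minimize 4.26x1 + 5.52x2 + 0.94x3 + 1.25x4 + 1.11x5 with:
  1.85x1 + 5.6x2 + 2.7x3 + 2.75x4 + 2.6x5 ≥ 14.29   (density contribution)
  98x1 + 15x2 + 17x3 + 39x4 + 43x5 ≤ 211   (oil absorption)
  x3 ≤ 3.9
  x1, x2, x3, x4, x5 ≥ 0.
At the optimum only calcium carbonate, kaolin are positive (carbon black, zinc oxide, talc = 0). The density contribution and the calcium carbonate cap requirements are met with equality.
That vertex is x3 = 3.9, x5 = 1.446.
Hence cost = 0.94·3.9 + 1.11·1.446 = $5.2711.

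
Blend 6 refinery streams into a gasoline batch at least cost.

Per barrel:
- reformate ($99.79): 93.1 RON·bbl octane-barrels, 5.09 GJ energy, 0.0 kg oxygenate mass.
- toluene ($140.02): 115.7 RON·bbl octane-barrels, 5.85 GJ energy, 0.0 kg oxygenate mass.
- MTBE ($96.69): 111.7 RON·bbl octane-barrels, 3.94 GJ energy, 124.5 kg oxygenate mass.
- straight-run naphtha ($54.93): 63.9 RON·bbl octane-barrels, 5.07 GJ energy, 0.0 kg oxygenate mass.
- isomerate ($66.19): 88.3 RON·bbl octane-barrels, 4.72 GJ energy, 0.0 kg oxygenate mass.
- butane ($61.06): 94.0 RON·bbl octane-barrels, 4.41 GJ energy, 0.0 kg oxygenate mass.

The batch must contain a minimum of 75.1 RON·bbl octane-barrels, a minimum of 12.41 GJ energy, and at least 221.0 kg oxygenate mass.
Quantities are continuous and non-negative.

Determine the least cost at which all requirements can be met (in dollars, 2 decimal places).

Let x1 = barrels of reformate, x2 = barrels of toluene, x3 = barrels of MTBE, x4 = barrels of straight-run naphtha, x5 = barrels of isomerate, x6 = barrels of butane.
Minimize 99.79x1 + 140.02x2 + 96.69x3 + 54.93x4 + 66.19x5 + 61.06x6 subject to:
  93.1x1 + 115.7x2 + 111.7x3 + 63.9x4 + 88.3x5 + 94x6 ≥ 75.1   (octane-barrels)
  5.09x1 + 5.85x2 + 3.94x3 + 5.07x4 + 4.72x5 + 4.41x6 ≥ 12.41   (energy)
  124.5x3 ≥ 221   (oxygenate mass)
  x1, x2, x3, x4, x5, x6 ≥ 0.
The minimum-cost mix takes nothing from reformate, toluene, isomerate, butane — only MTBE, straight-run naphtha. Binding constraints: energy and oxygenate mass.
Solving gives x3 = 1.7751, x4 = 1.06827.
Total cost: 96.69·1.7751 + 54.93·1.06827 = 230.3145.

$230.31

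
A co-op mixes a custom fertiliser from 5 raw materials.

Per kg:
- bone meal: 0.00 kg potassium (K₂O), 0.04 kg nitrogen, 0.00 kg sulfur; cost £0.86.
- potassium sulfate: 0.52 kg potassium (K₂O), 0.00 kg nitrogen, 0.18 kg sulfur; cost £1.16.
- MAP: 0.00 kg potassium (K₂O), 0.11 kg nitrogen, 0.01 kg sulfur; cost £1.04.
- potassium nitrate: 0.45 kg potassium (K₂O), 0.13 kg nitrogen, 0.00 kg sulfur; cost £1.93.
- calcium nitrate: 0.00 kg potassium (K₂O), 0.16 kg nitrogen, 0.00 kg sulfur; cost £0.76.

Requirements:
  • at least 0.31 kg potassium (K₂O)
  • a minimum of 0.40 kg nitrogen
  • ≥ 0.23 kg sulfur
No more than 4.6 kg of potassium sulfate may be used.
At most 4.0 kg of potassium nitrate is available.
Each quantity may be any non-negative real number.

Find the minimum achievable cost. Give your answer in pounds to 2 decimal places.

£3.38

Let x1 = kg of bone meal, x2 = kg of potassium sulfate, x3 = kg of MAP, x4 = kg of potassium nitrate, x5 = kg of calcium nitrate.
min 0.86x1 + 1.16x2 + 1.04x3 + 1.93x4 + 0.76x5 with:
  0.52x2 + 0.45x4 ≥ 0.31   (potassium (K₂O))
  0.04x1 + 0.11x3 + 0.13x4 + 0.16x5 ≥ 0.4   (nitrogen)
  0.18x2 + 0.01x3 ≥ 0.23   (sulfur)
  x2 ≤ 4.6
  x4 ≤ 4
  x1, x2, x3, x4, x5 ≥ 0.
The cheapest feasible vertex uses only potassium sulfate, calcium nitrate; bone meal, MAP, potassium nitrate are not used. The nitrogen and sulfur requirements are met with equality.
Optimal quantities: potassium sulfate = 1.278 kg, calcium nitrate = 2.5 kg.
Cost = 1.16·1.278 + 0.76·2.5 = 3.3825.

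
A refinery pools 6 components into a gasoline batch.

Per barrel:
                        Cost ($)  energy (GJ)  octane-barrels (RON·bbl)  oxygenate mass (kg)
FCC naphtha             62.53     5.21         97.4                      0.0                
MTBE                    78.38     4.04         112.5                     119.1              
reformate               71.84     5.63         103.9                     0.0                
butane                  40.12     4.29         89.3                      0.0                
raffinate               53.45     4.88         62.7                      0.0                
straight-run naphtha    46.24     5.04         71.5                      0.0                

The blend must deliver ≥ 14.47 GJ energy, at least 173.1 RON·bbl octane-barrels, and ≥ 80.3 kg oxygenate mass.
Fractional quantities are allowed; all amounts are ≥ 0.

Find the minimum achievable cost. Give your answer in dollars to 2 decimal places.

$160.61

Set it up as a linear program. Let x1 = barrels of FCC naphtha, x2 = barrels of MTBE, x3 = barrels of reformate, x4 = barrels of butane, x5 = barrels of raffinate, x6 = barrels of straight-run naphtha.
min 62.53x1 + 78.38x2 + 71.84x3 + 40.12x4 + 53.45x5 + 46.24x6 subject to:
  5.21x1 + 4.04x2 + 5.63x3 + 4.29x4 + 4.88x5 + 5.04x6 ≥ 14.47   (energy)
  97.4x1 + 112.5x2 + 103.9x3 + 89.3x4 + 62.7x5 + 71.5x6 ≥ 173.1   (octane-barrels)
  119.1x2 ≥ 80.3   (oxygenate mass)
  x1, x2, x3, x4, x5, x6 ≥ 0.
The optimal basis is {MTBE, straight-run naphtha}; FCC naphtha, reformate, butane, raffinate drop out. The energy and oxygenate mass requirements are met with equality.
Solving gives x2 = 0.67422, x6 = 2.3306.
Objective = 78.38·0.67422 + 46.24·2.3306 = 160.6123.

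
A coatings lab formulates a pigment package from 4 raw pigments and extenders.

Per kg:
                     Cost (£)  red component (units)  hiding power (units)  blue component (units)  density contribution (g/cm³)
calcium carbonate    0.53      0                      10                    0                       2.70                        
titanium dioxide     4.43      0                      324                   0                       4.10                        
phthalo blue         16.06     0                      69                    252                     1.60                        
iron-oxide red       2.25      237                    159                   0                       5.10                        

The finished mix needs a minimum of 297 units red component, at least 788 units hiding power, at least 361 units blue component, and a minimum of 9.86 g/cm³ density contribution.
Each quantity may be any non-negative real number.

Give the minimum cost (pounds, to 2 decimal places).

Set it up as a linear program. Let x1 = kg of calcium carbonate, x2 = kg of titanium dioxide, x3 = kg of phthalo blue, x4 = kg of iron-oxide red.
min 0.53x1 + 4.43x2 + 16.06x3 + 2.25x4 subject to:
  237x4 ≥ 297   (red component)
  10x1 + 324x2 + 69x3 + 159x4 ≥ 788   (hiding power)
  252x3 ≥ 361   (blue component)
  2.7x1 + 4.1x2 + 1.6x3 + 5.1x4 ≥ 9.86   (density contribution)
  x1, x2, x3, x4 ≥ 0.
At the optimum only titanium dioxide, phthalo blue, iron-oxide red are positive (calcium carbonate = 0). Binding constraints: red component, hiding power, blue component.
Solving gives x2 = 1.512, x3 = 1.4325, x4 = 1.2532.
Total cost: 4.43·1.512 + 16.06·1.4325 + 2.25·1.2532 = 32.5238.

£32.52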